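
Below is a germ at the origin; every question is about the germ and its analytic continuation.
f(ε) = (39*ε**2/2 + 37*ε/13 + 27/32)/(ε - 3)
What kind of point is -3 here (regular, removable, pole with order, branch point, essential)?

The point is a regular point.

Denominator factors: ε - 3 = -6 at ε = -3 — none vanishes.
So the germ continues analytically to -3.


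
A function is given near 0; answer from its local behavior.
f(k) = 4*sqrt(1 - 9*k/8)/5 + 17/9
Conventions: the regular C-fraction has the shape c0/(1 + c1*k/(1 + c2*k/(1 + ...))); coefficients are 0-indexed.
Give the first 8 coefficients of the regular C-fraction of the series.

Taylor coefficients (expand at 0): a_0 = 121/45, a_1 = -9/20, a_2 = -81/640, a_3 = -729/10240, a_4 = -6561/131072, a_5 = -413343/10485760, a_6 = -11160261/335544320, a_7 = -157837977/5368709120.
c0 = a_0 = 121/45. Peel one level at a time: if S = 1 + c*k/S' with S'(0) = 1, then c is the k-coefficient of S and S' = c*k/(S - 1).
S_1 = c0/f = 1 + (81/484)*k + (140697/1874048)*k^2 + ...; c1 = 81/484.
S_2 = c1*k/(S_1 - 1) = 1 + (-1737/3872)*k + (-81/1024)*k^2 + ...; c2 = -1737/3872.
S_3 = c2*k/(S_2 - 1) = 1 + (-1089/6176)*k + (-2597265/38142976)*k^2 + ...; c3 = -1089/6176.
S_4 = c3*k/(S_3 - 1) = 1 + (-2385/6176)*k + (-81/1024)*k^2 + ...; c4 = -2385/6176.
S_5 = c4*k/(S_4 - 1) = 1 + (-1737/8480)*k + (-5268321/71910400)*k^2 + ...; c5 = -1737/8480.
S_6 = c5*k/(S_5 - 1) = 1 + (-3033/8480)*k + (-81/1024)*k^2 + ...; c6 = -3033/8480.
S_7 = c6*k/(S_6 - 1) = 1 + (-2385/10784)*k + ...; c7 = -2385/10784.

The regular C-fraction coefficients are [121/45, 81/484, -1737/3872, -1089/6176, -2385/6176, -1737/8480, -3033/8480, -2385/10784].


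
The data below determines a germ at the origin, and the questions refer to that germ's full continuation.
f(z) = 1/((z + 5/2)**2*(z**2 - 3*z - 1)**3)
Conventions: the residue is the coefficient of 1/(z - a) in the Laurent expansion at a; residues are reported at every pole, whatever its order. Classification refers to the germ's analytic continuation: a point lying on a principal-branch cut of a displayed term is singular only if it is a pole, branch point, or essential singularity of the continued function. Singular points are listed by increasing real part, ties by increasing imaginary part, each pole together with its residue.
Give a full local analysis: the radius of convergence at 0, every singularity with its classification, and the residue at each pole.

Radius of convergence at 0: -3/2 + (1/2)*sqrt(13).
At -5/2: a pole of order 2; residue 2048/2255067.
At 3/2 - (1/2)*sqrt(13): a pole of order 3; residue -1024/2255067 - (1353032/4954382199)*sqrt(13).
At 3/2 + (1/2)*sqrt(13): a pole of order 3; residue -1024/2255067 + (1353032/4954382199)*sqrt(13).

Denominator factor (z + 5/2)^2: pole of order 2 at -5/2, modulus 5/2.
Denominator factor (z**2 - 3*z - 1)^3: discriminant 13, real irrational roots 3/2 + (1/2)*sqrt(13) and 3/2 - (1/2)*sqrt(13); poles of order 3, moduli 3/2 + (1/2)*sqrt(13) and -3/2 + (1/2)*sqrt(13).
The radius of convergence is the smallest modulus among the singular points: -3/2 + (1/2)*sqrt(13).
At the order-2 pole -5/2 set g(z) = (z - (-5/2))^2*f(z) = (z**2 - 3*z - 1)**(-3).
Order-2 pole: residue = g'(a); g'(-5/2) = 2048/2255067, so the residue is 2048/2255067.
The factor z**2 - 3*z - 1 splits as (z - a)(z - a') with a = 3/2 - (1/2)*sqrt(13), a' = 3/2 + (1/2)*sqrt(13). At the order-3 pole a set g(z) = (z - a)^3*f(z) = [(z + 5/2)**(-2)] / (z - a')^3.
Order-3 pole: residue = g''(a)/2; g''(3/2 - (1/2)*sqrt(13)) = -2048/2255067 - (2706064/4954382199)*sqrt(13), so the residue is -1024/2255067 - (1353032/4954382199)*sqrt(13).
The factor z**2 - 3*z - 1 splits as (z - a)(z - a') with a = 3/2 + (1/2)*sqrt(13), a' = 3/2 - (1/2)*sqrt(13). At the order-3 pole a set g(z) = (z - a)^3*f(z) = [(z + 5/2)**(-2)] / (z - a')^3.
Order-3 pole: residue = g''(a)/2; g''(3/2 + (1/2)*sqrt(13)) = -2048/2255067 + (2706064/4954382199)*sqrt(13), so the residue is -1024/2255067 + (1353032/4954382199)*sqrt(13).
List the singular points by increasing real part (a conjugate pair: the negative imaginary part first).


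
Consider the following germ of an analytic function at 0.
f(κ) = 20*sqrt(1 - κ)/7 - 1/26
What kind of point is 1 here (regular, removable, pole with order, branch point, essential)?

The term (20/7)*sqrt(1 - κ/(1)) has argument 1 - 1/(1) = 0 at 1: a square-root (algebraic, two-sheeted) branch point; the remaining terms are analytic or single-valued there.

The point is an algebraic (square-root) branch point.


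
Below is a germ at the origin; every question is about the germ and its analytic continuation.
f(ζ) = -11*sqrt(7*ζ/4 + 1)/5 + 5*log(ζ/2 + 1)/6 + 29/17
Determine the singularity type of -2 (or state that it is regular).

The term (5/6)*log(1 - ζ/(-2)) has argument 1 - -2/(-2) = 0 at -2: a logarithmic (infinitely-sheeted) branch point; the remaining terms are analytic or single-valued there.

The point is a logarithmic branch point.


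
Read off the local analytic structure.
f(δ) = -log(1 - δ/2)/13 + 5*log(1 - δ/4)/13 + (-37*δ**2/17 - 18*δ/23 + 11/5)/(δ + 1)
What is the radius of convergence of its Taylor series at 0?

The radius of convergence is 1.

Denominator factor (δ + 1): pole of order 1 at -1, modulus 1.
Branch term (-1/13)*log(1 - δ/(2)): its argument vanishes at δ = 2, a logarithmic branch point, modulus 2.
Branch term (5/13)*log(1 - δ/(4)): its argument vanishes at δ = 4, a logarithmic branch point, modulus 4.
The radius of convergence is the smallest modulus among the singular points: 1.


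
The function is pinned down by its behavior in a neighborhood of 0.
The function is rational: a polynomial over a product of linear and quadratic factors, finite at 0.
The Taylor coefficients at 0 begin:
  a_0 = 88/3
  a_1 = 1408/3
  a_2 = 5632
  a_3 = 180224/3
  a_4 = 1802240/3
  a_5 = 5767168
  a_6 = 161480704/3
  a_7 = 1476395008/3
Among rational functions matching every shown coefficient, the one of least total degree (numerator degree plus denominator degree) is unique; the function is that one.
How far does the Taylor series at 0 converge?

No rational of total degree below 2 reproduces all 8 coefficients; solving the [0/2] Pade equations on them gives f(γ) = 11/(24*(γ - 1/8)**2), whose expansion matches every shown term.
Denominator factor (γ - 1/8)^2: pole of order 2 at 1/8, modulus 1/8.
The radius of convergence is the smallest modulus among the singular points: 1/8.

The radius of convergence is 1/8.


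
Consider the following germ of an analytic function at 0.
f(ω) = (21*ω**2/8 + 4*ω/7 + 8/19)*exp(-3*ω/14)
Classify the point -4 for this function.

The point is a regular point.

There is no denominator, hence no pole anywhere.
The factor exp(-3*ω/14) is entire.
So the germ continues analytically to -4.


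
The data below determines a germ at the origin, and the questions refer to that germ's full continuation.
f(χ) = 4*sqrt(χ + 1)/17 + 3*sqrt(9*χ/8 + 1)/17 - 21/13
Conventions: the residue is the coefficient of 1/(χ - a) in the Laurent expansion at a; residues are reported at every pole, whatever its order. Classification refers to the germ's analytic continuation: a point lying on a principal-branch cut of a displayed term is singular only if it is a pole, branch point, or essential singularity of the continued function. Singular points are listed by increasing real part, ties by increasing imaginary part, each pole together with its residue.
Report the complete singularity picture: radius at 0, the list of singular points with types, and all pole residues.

Branch term (4/17)*sqrt(1 - χ/(-1)): its argument vanishes at χ = -1, a square-root branch point, modulus 1.
Branch term (3/17)*sqrt(1 - χ/(-8/9)): its argument vanishes at χ = -8/9, a square-root branch point, modulus 8/9.
The radius of convergence is the smallest modulus among the singular points: 8/9.
List the singular points by increasing real part (a conjugate pair: the negative imaginary part first).

Radius of convergence at 0: 8/9.
At -1: an algebraic (square-root) branch point.
At -8/9: an algebraic (square-root) branch point.


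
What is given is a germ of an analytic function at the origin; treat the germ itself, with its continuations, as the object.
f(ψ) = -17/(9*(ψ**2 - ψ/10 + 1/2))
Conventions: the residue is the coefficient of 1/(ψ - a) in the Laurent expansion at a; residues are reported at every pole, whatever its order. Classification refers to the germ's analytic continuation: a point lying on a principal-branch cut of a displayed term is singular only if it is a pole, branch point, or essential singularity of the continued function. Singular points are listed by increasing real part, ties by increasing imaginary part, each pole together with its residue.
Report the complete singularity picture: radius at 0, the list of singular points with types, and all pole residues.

Radius of convergence at 0: (1/2)*sqrt(2).
At (1/20) - ((1/20)*sqrt(199))*i: a pole of order 1; residue -((170/1791)*sqrt(199))*i.
At (1/20) + ((1/20)*sqrt(199))*i: a pole of order 1; residue ((170/1791)*sqrt(199))*i.

Denominator factor (ψ**2 - ψ/10 + 1/2): discriminant -199/100, complex-conjugate roots (1/20) + ((1/20)*sqrt(199))*i and (1/20) - ((1/20)*sqrt(199))*i; poles of order 1, moduli (1/2)*sqrt(2) and (1/2)*sqrt(2).
The radius of convergence is the smallest modulus among the singular points: (1/2)*sqrt(2).
The factor ψ**2 - ψ/10 + 1/2 splits as (ψ - a)(ψ - a') with a = (1/20) - ((1/20)*sqrt(199))*i, a' = (1/20) + ((1/20)*sqrt(199))*i. At the order-1 pole a set g(ψ) = (ψ - a)*f(ψ) = [-17/9] / (ψ - a').
Simple pole: residue = g(a) at a = (1/20) - ((1/20)*sqrt(199))*i, which is -((170/1791)*sqrt(199))*i.
The factor ψ**2 - ψ/10 + 1/2 splits as (ψ - a)(ψ - a') with a = (1/20) + ((1/20)*sqrt(199))*i, a' = (1/20) - ((1/20)*sqrt(199))*i. At the order-1 pole a set g(ψ) = (ψ - a)*f(ψ) = [-17/9] / (ψ - a').
Simple pole: residue = g(a) at a = (1/20) + ((1/20)*sqrt(199))*i, which is ((170/1791)*sqrt(199))*i.
List the singular points by increasing real part (a conjugate pair: the negative imaginary part first).


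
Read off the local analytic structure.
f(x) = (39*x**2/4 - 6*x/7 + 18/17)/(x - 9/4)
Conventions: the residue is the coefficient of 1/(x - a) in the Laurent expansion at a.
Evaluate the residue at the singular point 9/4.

At the order-1 pole 9/4 set g(x) = (x - (9/4))*f(x) = 39*x**2/4 - 6*x/7 + 18/17.
Simple pole: residue = g(a) at a = 9/4, which is 369297/7616.

The residue is 369297/7616.


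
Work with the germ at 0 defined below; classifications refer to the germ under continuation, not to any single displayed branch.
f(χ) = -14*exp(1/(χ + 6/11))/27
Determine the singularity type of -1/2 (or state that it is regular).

There is no denominator, hence no pole anywhere.
The essential point of exp(1/(χ - (-6/11))) is -6/11, not -1/2.
So the germ continues analytically to -1/2.

The point is a regular point.


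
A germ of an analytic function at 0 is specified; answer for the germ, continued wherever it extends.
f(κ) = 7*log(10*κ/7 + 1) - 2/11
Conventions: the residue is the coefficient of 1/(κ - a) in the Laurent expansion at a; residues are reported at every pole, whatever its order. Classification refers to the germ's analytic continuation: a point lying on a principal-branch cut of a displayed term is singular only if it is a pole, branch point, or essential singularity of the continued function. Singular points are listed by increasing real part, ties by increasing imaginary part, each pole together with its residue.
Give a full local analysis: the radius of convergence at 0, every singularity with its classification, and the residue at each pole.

Branch term (7)*log(1 - κ/(-7/10)): its argument vanishes at κ = -7/10, a logarithmic branch point, modulus 7/10.
The radius of convergence is the smallest modulus among the singular points: 7/10.

Radius of convergence at 0: 7/10.
At -7/10: a logarithmic branch point.


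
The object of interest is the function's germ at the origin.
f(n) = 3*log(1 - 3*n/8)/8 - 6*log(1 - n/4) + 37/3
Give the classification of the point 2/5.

There is no denominator, hence no pole anywhere.
Branch term log(1 - n/(8/3)): argument at 2/5 is 17/20, nonzero, so 2/5 is not its branch point (a point on a principal cut is still regular for the continued germ).
Branch term log(1 - n/(4)): argument at 2/5 is 9/10, nonzero, so 2/5 is not its branch point (a point on a principal cut is still regular for the continued germ).
So the germ continues analytically to 2/5.

The point is a regular point.


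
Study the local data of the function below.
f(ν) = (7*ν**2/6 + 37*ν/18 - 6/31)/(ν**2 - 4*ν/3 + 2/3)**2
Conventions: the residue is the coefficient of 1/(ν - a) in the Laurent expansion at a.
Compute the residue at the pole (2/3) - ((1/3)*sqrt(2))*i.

The residue is ((409/124)*sqrt(2))*i.


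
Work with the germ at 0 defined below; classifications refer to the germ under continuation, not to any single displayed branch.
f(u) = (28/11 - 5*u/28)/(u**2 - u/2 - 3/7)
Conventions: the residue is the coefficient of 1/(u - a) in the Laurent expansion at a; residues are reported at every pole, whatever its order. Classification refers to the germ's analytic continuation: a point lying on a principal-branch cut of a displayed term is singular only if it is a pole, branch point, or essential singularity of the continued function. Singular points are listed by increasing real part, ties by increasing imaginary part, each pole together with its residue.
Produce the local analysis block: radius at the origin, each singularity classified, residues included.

Denominator factor (u**2 - u/2 - 3/7): discriminant 55/28, real irrational roots 1/4 + (1/28)*sqrt(385) and 1/4 - (1/28)*sqrt(385); poles of order 1, moduli 1/4 + (1/28)*sqrt(385) and -1/4 + (1/28)*sqrt(385).
The radius of convergence is the smallest modulus among the singular points: -1/4 + (1/28)*sqrt(385).
The factor u**2 - u/2 - 3/7 splits as (u - a)(u - a') with a = 1/4 - (1/28)*sqrt(385), a' = 1/4 + (1/28)*sqrt(385). At the order-1 pole a set g(u) = (u - a)*f(u) = [28/11 - 5*u/28] / (u - a').
Simple pole: residue = g(a) at a = 1/4 - (1/28)*sqrt(385), which is -5/56 - (3081/33880)*sqrt(385).
The factor u**2 - u/2 - 3/7 splits as (u - a)(u - a') with a = 1/4 + (1/28)*sqrt(385), a' = 1/4 - (1/28)*sqrt(385). At the order-1 pole a set g(u) = (u - a)*f(u) = [28/11 - 5*u/28] / (u - a').
Simple pole: residue = g(a) at a = 1/4 + (1/28)*sqrt(385), which is -5/56 + (3081/33880)*sqrt(385).
List the singular points by increasing real part (a conjugate pair: the negative imaginary part first).

Radius of convergence at 0: -1/4 + (1/28)*sqrt(385).
At 1/4 - (1/28)*sqrt(385): a pole of order 1; residue -5/56 - (3081/33880)*sqrt(385).
At 1/4 + (1/28)*sqrt(385): a pole of order 1; residue -5/56 + (3081/33880)*sqrt(385).


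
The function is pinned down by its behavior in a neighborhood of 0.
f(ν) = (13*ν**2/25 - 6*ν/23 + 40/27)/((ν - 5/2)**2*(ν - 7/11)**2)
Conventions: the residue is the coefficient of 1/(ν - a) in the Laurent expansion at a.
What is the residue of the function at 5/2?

The residue is -5461456/9304335.

At the order-2 pole 5/2 set g(ν) = (ν - (5/2))^2*f(ν) = (13*ν**2/25 - 6*ν/23 + 40/27)/(ν - 7/11)**2.
Order-2 pole: residue = g'(a); g'(5/2) = -5461456/9304335, so the residue is -5461456/9304335.


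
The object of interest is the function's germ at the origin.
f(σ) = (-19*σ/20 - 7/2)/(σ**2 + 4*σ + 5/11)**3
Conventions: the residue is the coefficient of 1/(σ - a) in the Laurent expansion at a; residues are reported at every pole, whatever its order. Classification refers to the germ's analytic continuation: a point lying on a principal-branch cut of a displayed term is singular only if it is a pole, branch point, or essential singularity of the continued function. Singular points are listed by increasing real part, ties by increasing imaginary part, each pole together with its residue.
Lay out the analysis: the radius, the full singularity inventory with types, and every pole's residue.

Radius of convergence at 0: 2 - (1/11)*sqrt(429).
At -2 - (1/11)*sqrt(429): a pole of order 3; residue (121/197730)*sqrt(429).
At -2 + (1/11)*sqrt(429): a pole of order 3; residue -(121/197730)*sqrt(429).

Denominator factor (σ**2 + 4*σ + 5/11)^3: discriminant 156/11, real irrational roots -2 + (1/11)*sqrt(429) and -2 - (1/11)*sqrt(429); poles of order 3, moduli 2 - (1/11)*sqrt(429) and 2 + (1/11)*sqrt(429).
The radius of convergence is the smallest modulus among the singular points: 2 - (1/11)*sqrt(429).
The factor σ**2 + 4*σ + 5/11 splits as (σ - a)(σ - a') with a = -2 - (1/11)*sqrt(429), a' = -2 + (1/11)*sqrt(429). At the order-3 pole a set g(σ) = (σ - a)^3*f(σ) = [-19*σ/20 - 7/2] / (σ - a')^3.
Order-3 pole: residue = g''(a)/2; g''(-2 - (1/11)*sqrt(429)) = (121/98865)*sqrt(429), so the residue is (121/197730)*sqrt(429).
The factor σ**2 + 4*σ + 5/11 splits as (σ - a)(σ - a') with a = -2 + (1/11)*sqrt(429), a' = -2 - (1/11)*sqrt(429). At the order-3 pole a set g(σ) = (σ - a)^3*f(σ) = [-19*σ/20 - 7/2] / (σ - a')^3.
Order-3 pole: residue = g''(a)/2; g''(-2 + (1/11)*sqrt(429)) = -(121/98865)*sqrt(429), so the residue is -(121/197730)*sqrt(429).
List the singular points by increasing real part (a conjugate pair: the negative imaginary part first).


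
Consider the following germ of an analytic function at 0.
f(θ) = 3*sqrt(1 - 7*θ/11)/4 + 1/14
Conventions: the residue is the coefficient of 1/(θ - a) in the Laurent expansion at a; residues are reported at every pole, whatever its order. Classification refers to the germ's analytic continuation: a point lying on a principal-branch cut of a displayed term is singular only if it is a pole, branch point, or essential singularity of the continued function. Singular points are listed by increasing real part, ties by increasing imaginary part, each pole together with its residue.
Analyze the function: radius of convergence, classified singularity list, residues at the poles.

Branch term (3/4)*sqrt(1 - θ/(11/7)): its argument vanishes at θ = 11/7, a square-root branch point, modulus 11/7.
The radius of convergence is the smallest modulus among the singular points: 11/7.

Radius of convergence at 0: 11/7.
At 11/7: an algebraic (square-root) branch point.


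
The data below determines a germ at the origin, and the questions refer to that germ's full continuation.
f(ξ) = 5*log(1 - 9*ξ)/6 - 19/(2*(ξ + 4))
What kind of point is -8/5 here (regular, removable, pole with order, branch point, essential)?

Denominator factors: ξ + 4 = 12/5 at ξ = -8/5 — none vanishes.
Branch term log(1 - ξ/(1/9)): argument at -8/5 is 77/5, nonzero, so -8/5 is not its branch point (a point on a principal cut is still regular for the continued germ).
So the germ continues analytically to -8/5.

The point is a regular point.


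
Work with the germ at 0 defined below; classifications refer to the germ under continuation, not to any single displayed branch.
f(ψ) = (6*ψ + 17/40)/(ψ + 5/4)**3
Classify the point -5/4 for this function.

The denominator factor ψ + 5/4 vanishes at -5/4 and appears to the power 3; the numerator there equals -283/40, nonzero, and no other factor vanishes.
Hence a pole whose order is the multiplicity, 3.

The point is a pole of order 3.


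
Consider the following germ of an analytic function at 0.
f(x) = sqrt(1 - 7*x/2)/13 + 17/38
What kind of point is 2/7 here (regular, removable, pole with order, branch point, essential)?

The term (1/13)*sqrt(1 - x/(2/7)) has argument 1 - 2/7/(2/7) = 0 at 2/7: a square-root (algebraic, two-sheeted) branch point; the remaining terms are analytic or single-valued there.

The point is an algebraic (square-root) branch point.


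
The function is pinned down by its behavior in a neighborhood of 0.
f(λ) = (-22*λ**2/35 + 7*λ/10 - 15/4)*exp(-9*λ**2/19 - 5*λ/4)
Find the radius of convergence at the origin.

The radius of convergence is infinite.

The factor exp(-9*λ**2/19 - 5*λ/4) is entire and contributes no finite singular point.
The polynomial part has no poles.
No finite singular points: the Taylor series at 0 converges everywhere.


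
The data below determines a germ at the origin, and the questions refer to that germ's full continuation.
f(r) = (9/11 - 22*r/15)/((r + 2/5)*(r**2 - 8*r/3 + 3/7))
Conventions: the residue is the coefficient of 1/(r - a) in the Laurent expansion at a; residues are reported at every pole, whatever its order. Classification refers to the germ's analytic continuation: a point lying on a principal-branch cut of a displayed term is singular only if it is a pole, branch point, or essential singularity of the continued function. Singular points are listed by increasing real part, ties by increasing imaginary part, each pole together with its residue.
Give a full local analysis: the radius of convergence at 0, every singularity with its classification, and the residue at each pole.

Radius of convergence at 0: 4/3 - (1/21)*sqrt(595).
At -2/5: a pole of order 1; residue 8113/9559.
At 4/3 - (1/21)*sqrt(595): a pole of order 1; residue -8113/19118 - (64/812515)*sqrt(595).
At 4/3 + (1/21)*sqrt(595): a pole of order 1; residue -8113/19118 + (64/812515)*sqrt(595).


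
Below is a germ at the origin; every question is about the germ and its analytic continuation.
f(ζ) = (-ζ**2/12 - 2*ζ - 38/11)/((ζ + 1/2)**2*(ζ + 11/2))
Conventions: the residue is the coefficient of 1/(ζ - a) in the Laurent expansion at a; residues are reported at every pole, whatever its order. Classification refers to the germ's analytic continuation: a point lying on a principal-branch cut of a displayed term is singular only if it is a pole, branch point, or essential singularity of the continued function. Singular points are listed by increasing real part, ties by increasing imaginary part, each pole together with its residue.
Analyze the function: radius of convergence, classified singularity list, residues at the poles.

Radius of convergence at 0: 1/2.
At -11/2: a pole of order 1; residue 2653/13200.
At -1/2: a pole of order 2; residue -1251/4400.

Denominator factor (ζ + 11/2): pole of order 1 at -11/2, modulus 11/2.
Denominator factor (ζ + 1/2)^2: pole of order 2 at -1/2, modulus 1/2.
The radius of convergence is the smallest modulus among the singular points: 1/2.
At the order-1 pole -11/2 set g(ζ) = (ζ - (-11/2))*f(ζ) = (-ζ**2/12 - 2*ζ - 38/11)/(ζ + 1/2)**2.
Simple pole: residue = g(a) at a = -11/2, which is 2653/13200.
At the order-2 pole -1/2 set g(ζ) = (ζ - (-1/2))^2*f(ζ) = (-ζ**2/12 - 2*ζ - 38/11)/(ζ + 11/2).
Order-2 pole: residue = g'(a); g'(-1/2) = -1251/4400, so the residue is -1251/4400.
List the singular points by increasing real part (a conjugate pair: the negative imaginary part first).


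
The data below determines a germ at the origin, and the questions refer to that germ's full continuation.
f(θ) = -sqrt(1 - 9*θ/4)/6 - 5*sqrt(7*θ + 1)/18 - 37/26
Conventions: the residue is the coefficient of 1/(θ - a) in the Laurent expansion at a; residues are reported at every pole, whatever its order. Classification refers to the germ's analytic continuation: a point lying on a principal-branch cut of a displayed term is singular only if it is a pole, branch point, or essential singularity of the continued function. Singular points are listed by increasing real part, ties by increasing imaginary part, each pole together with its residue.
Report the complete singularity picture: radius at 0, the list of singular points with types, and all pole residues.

Branch term (-5/18)*sqrt(1 - θ/(-1/7)): its argument vanishes at θ = -1/7, a square-root branch point, modulus 1/7.
Branch term (-1/6)*sqrt(1 - θ/(4/9)): its argument vanishes at θ = 4/9, a square-root branch point, modulus 4/9.
The radius of convergence is the smallest modulus among the singular points: 1/7.
List the singular points by increasing real part (a conjugate pair: the negative imaginary part first).

Radius of convergence at 0: 1/7.
At -1/7: an algebraic (square-root) branch point.
At 4/9: an algebraic (square-root) branch point.


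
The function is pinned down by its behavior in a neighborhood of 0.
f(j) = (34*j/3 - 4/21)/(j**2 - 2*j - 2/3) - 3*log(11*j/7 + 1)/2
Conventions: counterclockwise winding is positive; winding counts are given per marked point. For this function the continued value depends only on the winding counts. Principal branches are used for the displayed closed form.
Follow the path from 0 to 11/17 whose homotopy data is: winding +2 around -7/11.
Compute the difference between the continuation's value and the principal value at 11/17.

Continued minus principal equals -(6)*pi*i.

The rational part is single-valued and drops out of the difference; each branch term changes only by its own monodromy.
(-3/2)*log(1 - j/(-7/11)): each positive loop around -7/11 adds 2*pi*i to the log, so winding +2 contributes (-3/2)*(2)*2*pi*i = -(6)*pi*i.
Summing the contributions at j = 11/17 gives -(6)*pi*i.


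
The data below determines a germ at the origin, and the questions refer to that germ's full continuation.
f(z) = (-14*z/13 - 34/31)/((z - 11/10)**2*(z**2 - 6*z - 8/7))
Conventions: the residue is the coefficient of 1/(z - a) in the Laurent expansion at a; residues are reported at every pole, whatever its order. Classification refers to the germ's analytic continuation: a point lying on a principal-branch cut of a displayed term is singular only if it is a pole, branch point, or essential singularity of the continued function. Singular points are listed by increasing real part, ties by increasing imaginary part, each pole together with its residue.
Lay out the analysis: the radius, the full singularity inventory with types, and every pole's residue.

Radius of convergence at 0: -3 + (1/7)*sqrt(497).
At 3 - (1/7)*sqrt(497): a pole of order 1; residue 161322700/8427668587 + (1778058800/598364469677)*sqrt(497).
At 11/10: a pole of order 2; residue -322645400/8427668587.
At 3 + (1/7)*sqrt(497): a pole of order 1; residue 161322700/8427668587 - (1778058800/598364469677)*sqrt(497).


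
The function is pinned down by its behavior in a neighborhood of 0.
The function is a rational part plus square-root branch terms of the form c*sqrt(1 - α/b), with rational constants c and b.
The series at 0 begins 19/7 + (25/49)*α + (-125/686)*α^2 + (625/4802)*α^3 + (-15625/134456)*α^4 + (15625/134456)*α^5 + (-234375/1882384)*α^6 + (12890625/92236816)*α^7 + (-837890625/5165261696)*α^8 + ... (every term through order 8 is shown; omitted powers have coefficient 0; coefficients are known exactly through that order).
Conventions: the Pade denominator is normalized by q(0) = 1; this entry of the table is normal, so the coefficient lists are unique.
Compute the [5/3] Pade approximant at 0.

Taylor coefficients needed (read off): a_0 = 19/7, a_1 = 25/49, a_2 = -125/686, a_3 = 625/4802, a_4 = -15625/134456, a_5 = 15625/134456, a_6 = -234375/1882384, a_7 = 12890625/92236816, a_8 = -837890625/5165261696.
Write the denominator as Q(α) = 1 + q1*α + q2*α^2 + q3*α^3. Requiring Q*f - P = O(α^9) with deg P <= 5 kills the coefficients of α^6..α^8 in Q*f:
  α^6: a_6 + q1*a_5 + q2*a_4 + q3*a_3 = 0, i.e. -234375/1882384 + (15625/134456)*q1 + (-15625/134456)*q2 + (625/4802)*q3 = 0.
  α^7: a_7 + q1*a_6 + q2*a_5 + q3*a_4 = 0, i.e. 12890625/92236816 + (-234375/1882384)*q1 + (15625/134456)*q2 + (-15625/134456)*q3 = 0.
  α^8: a_8 + q1*a_7 + q2*a_6 + q3*a_5 = 0, i.e. -837890625/5165261696 + (12890625/92236816)*q1 + (-234375/1882384)*q2 + (15625/134456)*q3 = 0.
Solving this linear system: q1 = 135/56, q2 = 675/392, q3 = 1875/5488.
The numerator is Q*f truncated at degree 5: P0 = a_0 = 19/7; P1 = a_1 + q1*a_0 = 395/56; P2 = a_2 + q1*a_1 + q2*a_0 = 3925/686; P3 = a_3 + q1*a_2 + q2*a_1 + q3*a_0 = 14375/9604; P4 = a_4 + q1*a_3 + q2*a_2 + q3*a_1 = 15625/268912; P5 = a_5 + q1*a_4 + q2*a_3 + q3*a_2 = -15625/7529536.

The Pade approximant has numerator coefficients [19/7, 395/56, 3925/686, 14375/9604, 15625/268912, -15625/7529536]; denominator coefficients [1, 135/56, 675/392, 1875/5488].


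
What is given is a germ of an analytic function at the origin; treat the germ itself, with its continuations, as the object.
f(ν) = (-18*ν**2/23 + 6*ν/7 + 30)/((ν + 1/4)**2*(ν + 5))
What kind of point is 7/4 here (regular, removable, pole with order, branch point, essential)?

The point is a regular point.

Denominator factors: ν + 5 = 27/4 at ν = 7/4; ν + 1/4 = 2 at ν = 7/4 — none vanishes.
So the germ continues analytically to 7/4.


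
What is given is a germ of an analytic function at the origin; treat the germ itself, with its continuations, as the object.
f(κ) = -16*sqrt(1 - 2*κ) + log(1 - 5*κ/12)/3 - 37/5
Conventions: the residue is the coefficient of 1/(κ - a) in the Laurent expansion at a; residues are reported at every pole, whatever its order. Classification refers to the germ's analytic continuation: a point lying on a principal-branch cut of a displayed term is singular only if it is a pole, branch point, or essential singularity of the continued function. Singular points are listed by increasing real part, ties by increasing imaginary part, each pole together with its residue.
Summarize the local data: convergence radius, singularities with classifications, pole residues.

Branch term (1/3)*log(1 - κ/(12/5)): its argument vanishes at κ = 12/5, a logarithmic branch point, modulus 12/5.
Branch term (-16)*sqrt(1 - κ/(1/2)): its argument vanishes at κ = 1/2, a square-root branch point, modulus 1/2.
The radius of convergence is the smallest modulus among the singular points: 1/2.
List the singular points by increasing real part (a conjugate pair: the negative imaginary part first).

Radius of convergence at 0: 1/2.
At 1/2: an algebraic (square-root) branch point.
At 12/5: a logarithmic branch point.


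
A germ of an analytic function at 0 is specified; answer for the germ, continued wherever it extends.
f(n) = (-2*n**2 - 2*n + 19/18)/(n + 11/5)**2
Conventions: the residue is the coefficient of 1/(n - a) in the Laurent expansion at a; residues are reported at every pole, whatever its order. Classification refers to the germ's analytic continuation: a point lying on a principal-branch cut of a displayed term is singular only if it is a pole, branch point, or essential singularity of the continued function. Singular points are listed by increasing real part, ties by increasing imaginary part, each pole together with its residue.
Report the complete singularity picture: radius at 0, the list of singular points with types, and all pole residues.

Denominator factor (n + 11/5)^2: pole of order 2 at -11/5, modulus 11/5.
The radius of convergence is the smallest modulus among the singular points: 11/5.
At the order-2 pole -11/5 set g(n) = (n - (-11/5))^2*f(n) = -2*n**2 - 2*n + 19/18.
Order-2 pole: residue = g'(a); g'(-11/5) = 34/5, so the residue is 34/5.

Radius of convergence at 0: 11/5.
At -11/5: a pole of order 2; residue 34/5.


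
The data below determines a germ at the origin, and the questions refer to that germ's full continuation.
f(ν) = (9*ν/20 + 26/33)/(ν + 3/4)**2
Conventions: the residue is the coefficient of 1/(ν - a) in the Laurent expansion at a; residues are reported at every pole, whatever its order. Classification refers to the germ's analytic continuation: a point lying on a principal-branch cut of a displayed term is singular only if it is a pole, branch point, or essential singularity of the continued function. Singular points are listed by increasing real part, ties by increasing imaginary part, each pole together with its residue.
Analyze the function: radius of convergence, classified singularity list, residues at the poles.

Radius of convergence at 0: 3/4.
At -3/4: a pole of order 2; residue 9/20.

Denominator factor (ν + 3/4)^2: pole of order 2 at -3/4, modulus 3/4.
The radius of convergence is the smallest modulus among the singular points: 3/4.
At the order-2 pole -3/4 set g(ν) = (ν - (-3/4))^2*f(ν) = 9*ν/20 + 26/33.
Order-2 pole: residue = g'(a); g'(-3/4) = 9/20, so the residue is 9/20.


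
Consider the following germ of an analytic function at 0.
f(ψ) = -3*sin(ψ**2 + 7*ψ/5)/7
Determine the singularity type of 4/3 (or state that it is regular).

The point is a regular point.

There is no denominator, hence no pole anywhere.
The factor -sin(ψ**2 + 7*ψ/5) is entire.
So the germ continues analytically to 4/3.


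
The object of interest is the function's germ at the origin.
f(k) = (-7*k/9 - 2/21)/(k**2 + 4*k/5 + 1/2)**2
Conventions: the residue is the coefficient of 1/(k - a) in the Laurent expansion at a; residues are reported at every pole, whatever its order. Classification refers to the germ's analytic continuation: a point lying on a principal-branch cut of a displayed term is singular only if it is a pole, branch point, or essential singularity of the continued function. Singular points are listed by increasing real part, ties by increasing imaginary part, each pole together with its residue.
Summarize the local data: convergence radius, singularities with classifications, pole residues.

Denominator factor (k**2 + 4*k/5 + 1/2)^2: discriminant -34/25, complex-conjugate roots (-2/5) + ((1/10)*sqrt(34))*i and (-2/5) - ((1/10)*sqrt(34))*i; poles of order 2, moduli (1/2)*sqrt(2) and (1/2)*sqrt(2).
The radius of convergence is the smallest modulus among the singular points: (1/2)*sqrt(2).
The factor k**2 + 4*k/5 + 1/2 splits as (k - a)(k - a') with a = (-2/5) - ((1/10)*sqrt(34))*i, a' = (-2/5) + ((1/10)*sqrt(34))*i. At the order-2 pole a set g(k) = (k - a)^2*f(k) = [-7*k/9 - 2/21] / (k - a')^2.
Order-2 pole: residue = g'(a); g'((-2/5) - ((1/10)*sqrt(34))*i) = ((50/1071)*sqrt(34))*i, so the residue is ((50/1071)*sqrt(34))*i.
The factor k**2 + 4*k/5 + 1/2 splits as (k - a)(k - a') with a = (-2/5) + ((1/10)*sqrt(34))*i, a' = (-2/5) - ((1/10)*sqrt(34))*i. At the order-2 pole a set g(k) = (k - a)^2*f(k) = [-7*k/9 - 2/21] / (k - a')^2.
Order-2 pole: residue = g'(a); g'((-2/5) + ((1/10)*sqrt(34))*i) = -((50/1071)*sqrt(34))*i, so the residue is -((50/1071)*sqrt(34))*i.
List the singular points by increasing real part (a conjugate pair: the negative imaginary part first).

Radius of convergence at 0: (1/2)*sqrt(2).
At (-2/5) - ((1/10)*sqrt(34))*i: a pole of order 2; residue ((50/1071)*sqrt(34))*i.
At (-2/5) + ((1/10)*sqrt(34))*i: a pole of order 2; residue -((50/1071)*sqrt(34))*i.


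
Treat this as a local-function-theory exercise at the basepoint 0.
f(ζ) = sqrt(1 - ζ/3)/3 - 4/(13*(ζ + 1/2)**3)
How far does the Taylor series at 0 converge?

The radius of convergence is 1/2.

Denominator factor (ζ + 1/2)^3: pole of order 3 at -1/2, modulus 1/2.
Branch term (1/3)*sqrt(1 - ζ/(3)): its argument vanishes at ζ = 3, a square-root branch point, modulus 3.
The radius of convergence is the smallest modulus among the singular points: 1/2.


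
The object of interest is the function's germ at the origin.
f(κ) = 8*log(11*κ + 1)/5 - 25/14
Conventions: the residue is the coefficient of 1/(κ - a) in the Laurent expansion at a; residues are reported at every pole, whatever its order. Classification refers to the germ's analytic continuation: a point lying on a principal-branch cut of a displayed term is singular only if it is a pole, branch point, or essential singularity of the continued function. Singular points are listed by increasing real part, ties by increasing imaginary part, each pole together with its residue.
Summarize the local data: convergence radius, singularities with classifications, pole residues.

Radius of convergence at 0: 1/11.
At -1/11: a logarithmic branch point.

Branch term (8/5)*log(1 - κ/(-1/11)): its argument vanishes at κ = -1/11, a logarithmic branch point, modulus 1/11.
The radius of convergence is the smallest modulus among the singular points: 1/11.


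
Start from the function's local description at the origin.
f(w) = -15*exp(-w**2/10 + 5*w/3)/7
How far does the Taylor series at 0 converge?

The radius of convergence is infinite.

The factor exp(-w**2/10 + 5*w/3) is entire and contributes no finite singular point.
The polynomial part has no poles.
No finite singular points: the Taylor series at 0 converges everywhere.


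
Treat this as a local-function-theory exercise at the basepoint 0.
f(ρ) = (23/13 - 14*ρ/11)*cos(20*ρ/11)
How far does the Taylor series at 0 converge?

The radius of convergence is infinite.

The factor cos(20*ρ/11) is entire and contributes no finite singular point.
The polynomial part has no poles.
No finite singular points: the Taylor series at 0 converges everywhere.


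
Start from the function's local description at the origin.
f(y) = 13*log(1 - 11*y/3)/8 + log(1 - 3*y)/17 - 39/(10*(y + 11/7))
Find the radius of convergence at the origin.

Denominator factor (y + 11/7): pole of order 1 at -11/7, modulus 11/7.
Branch term (13/8)*log(1 - y/(3/11)): its argument vanishes at y = 3/11, a logarithmic branch point, modulus 3/11.
Branch term (1/17)*log(1 - y/(1/3)): its argument vanishes at y = 1/3, a logarithmic branch point, modulus 1/3.
The radius of convergence is the smallest modulus among the singular points: 3/11.

The radius of convergence is 3/11.


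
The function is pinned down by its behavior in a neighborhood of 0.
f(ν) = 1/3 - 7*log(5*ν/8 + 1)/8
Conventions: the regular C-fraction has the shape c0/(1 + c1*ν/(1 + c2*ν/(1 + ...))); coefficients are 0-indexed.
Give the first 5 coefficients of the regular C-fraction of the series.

The regular C-fraction coefficients are [1/3, 105/64, -85/64, -5/204, 275/816].

Taylor coefficients (expand at 0): a_0 = 1/3, a_1 = -35/64, a_2 = 175/1024, a_3 = -875/12288, a_4 = 4375/131072.
c0 = a_0 = 1/3. Peel one level at a time: if S = 1 + c*ν/S' with S'(0) = 1, then c is the ν-coefficient of S and S' = c*ν/(S - 1).
S_1 = c0/f = 1 + (105/64)*ν + (8925/4096)*ν^2 + ...; c1 = 105/64.
S_2 = c1*ν/(S_1 - 1) = 1 + (-85/64)*ν + (-25/768)*ν^2 + ...; c2 = -85/64.
S_3 = c2*ν/(S_2 - 1) = 1 + (-5/204)*ν + (1375/166464)*ν^2 + ...; c3 = -5/204.
S_4 = c3*ν/(S_3 - 1) = 1 + (275/816)*ν + ...; c4 = 275/816.


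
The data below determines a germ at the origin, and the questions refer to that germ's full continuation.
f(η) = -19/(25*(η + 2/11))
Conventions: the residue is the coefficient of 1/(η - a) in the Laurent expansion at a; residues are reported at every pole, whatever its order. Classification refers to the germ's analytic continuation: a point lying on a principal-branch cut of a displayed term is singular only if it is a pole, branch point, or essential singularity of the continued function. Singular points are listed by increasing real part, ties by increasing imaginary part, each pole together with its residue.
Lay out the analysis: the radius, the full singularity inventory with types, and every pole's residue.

Denominator factor (η + 2/11): pole of order 1 at -2/11, modulus 2/11.
The radius of convergence is the smallest modulus among the singular points: 2/11.
At the order-1 pole -2/11 set g(η) = (η - (-2/11))*f(η) = -19/25.
Simple pole: residue = g(a) at a = -2/11, which is -19/25.

Radius of convergence at 0: 2/11.
At -2/11: a pole of order 1; residue -19/25.


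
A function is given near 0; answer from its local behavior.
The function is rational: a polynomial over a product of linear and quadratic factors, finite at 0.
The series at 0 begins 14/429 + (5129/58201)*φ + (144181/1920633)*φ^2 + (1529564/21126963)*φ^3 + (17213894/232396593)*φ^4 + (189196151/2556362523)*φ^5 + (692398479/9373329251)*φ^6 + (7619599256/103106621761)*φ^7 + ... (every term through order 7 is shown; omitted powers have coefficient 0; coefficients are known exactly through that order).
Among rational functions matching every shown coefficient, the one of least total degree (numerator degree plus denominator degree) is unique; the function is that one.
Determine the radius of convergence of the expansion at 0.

No rational of total degree below 4 reproduces all 8 coefficients; solving the [1/3] Pade equations on them gives f(φ) = (-25*φ/37 - 14/39)/((φ - 1)*(φ**2 + 2*φ + 11)), whose expansion matches every shown term.
Denominator factor (φ - 1): pole of order 1 at 1, modulus 1.
Denominator factor (φ**2 + 2*φ + 11): discriminant -40, complex-conjugate roots (-1) + (sqrt(10))*i and (-1) - (sqrt(10))*i; poles of order 1, moduli sqrt(11) and sqrt(11).
The radius of convergence is the smallest modulus among the singular points: 1.

The radius of convergence is 1.
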